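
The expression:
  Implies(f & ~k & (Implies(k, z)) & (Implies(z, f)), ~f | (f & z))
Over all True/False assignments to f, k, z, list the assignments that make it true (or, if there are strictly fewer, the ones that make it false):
is false only for:
  f=True, k=False, z=False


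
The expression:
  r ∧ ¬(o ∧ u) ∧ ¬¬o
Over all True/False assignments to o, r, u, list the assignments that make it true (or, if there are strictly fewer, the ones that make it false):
is true only for:
  o=True, r=True, u=False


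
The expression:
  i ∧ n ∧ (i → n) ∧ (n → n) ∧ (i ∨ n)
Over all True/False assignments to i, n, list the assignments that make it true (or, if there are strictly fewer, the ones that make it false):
is true only for:
  i=True, n=True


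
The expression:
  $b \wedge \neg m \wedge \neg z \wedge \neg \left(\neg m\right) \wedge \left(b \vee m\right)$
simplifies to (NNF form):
$\text{False}$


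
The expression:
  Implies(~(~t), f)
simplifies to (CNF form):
f | ~t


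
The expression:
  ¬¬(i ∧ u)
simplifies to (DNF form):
i ∧ u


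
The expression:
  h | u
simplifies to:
h | u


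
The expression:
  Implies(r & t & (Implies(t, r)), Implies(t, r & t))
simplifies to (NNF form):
True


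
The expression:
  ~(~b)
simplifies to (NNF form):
b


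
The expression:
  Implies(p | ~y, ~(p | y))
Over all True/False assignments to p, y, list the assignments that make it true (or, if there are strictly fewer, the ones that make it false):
is true only for:
  p=False, y=False;
  p=False, y=True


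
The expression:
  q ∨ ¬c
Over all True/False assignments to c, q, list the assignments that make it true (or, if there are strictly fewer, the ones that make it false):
is false only for:
  c=True, q=False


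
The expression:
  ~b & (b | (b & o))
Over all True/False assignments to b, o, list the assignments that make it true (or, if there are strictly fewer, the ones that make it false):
is never true.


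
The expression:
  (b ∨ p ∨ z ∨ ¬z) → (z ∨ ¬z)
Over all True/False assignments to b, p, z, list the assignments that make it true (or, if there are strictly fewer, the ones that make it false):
is always true.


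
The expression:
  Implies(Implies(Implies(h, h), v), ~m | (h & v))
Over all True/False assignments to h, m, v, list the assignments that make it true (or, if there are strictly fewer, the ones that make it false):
is false only for:
  h=False, m=True, v=True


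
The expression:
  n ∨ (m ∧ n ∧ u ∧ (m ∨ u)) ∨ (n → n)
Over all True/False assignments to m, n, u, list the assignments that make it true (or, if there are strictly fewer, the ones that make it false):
is always true.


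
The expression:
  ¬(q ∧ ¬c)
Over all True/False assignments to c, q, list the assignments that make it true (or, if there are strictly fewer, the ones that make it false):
is false only for:
  c=False, q=True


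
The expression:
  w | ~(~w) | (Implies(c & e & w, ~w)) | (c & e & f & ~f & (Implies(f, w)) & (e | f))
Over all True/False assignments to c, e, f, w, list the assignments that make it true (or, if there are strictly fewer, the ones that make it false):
is always true.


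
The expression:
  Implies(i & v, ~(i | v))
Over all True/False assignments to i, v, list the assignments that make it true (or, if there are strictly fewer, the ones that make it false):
is false only for:
  i=True, v=True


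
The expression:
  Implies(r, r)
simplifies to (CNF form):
True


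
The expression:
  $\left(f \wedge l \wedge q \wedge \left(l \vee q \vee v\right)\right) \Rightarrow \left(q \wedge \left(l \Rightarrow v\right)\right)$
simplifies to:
$v \vee \neg f \vee \neg l \vee \neg q$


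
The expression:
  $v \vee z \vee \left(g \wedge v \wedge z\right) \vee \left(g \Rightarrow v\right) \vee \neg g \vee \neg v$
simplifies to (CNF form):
$\text{True}$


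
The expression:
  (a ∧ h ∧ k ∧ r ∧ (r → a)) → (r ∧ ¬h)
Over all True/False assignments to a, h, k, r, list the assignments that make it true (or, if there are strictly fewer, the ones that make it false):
is false only for:
  a=True, h=True, k=True, r=True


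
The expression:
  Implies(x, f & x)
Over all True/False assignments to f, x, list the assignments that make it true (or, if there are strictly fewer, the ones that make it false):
is false only for:
  f=False, x=True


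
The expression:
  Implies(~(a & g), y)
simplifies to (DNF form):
y | (a & g)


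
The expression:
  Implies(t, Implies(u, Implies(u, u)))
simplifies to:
True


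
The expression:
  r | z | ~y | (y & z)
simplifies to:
r | z | ~y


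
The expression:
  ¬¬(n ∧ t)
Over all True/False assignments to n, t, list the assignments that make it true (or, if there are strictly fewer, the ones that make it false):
is true only for:
  n=True, t=True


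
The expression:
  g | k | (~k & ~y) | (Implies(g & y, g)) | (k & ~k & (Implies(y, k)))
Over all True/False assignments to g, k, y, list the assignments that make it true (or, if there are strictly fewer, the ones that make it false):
is always true.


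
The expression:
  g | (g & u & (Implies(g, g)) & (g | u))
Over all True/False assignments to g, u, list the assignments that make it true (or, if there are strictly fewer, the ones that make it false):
is true only for:
  g=True, u=False;
  g=True, u=True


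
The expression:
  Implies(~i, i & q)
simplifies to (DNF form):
i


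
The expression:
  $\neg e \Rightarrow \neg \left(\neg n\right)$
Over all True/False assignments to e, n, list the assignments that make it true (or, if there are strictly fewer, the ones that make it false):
is false only for:
  e=False, n=False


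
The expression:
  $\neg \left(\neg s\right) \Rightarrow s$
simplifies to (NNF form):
$\text{True}$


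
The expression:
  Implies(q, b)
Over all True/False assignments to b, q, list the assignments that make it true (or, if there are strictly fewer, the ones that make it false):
is false only for:
  b=False, q=True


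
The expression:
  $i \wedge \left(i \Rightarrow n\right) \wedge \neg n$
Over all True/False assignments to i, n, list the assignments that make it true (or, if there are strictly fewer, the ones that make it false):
is never true.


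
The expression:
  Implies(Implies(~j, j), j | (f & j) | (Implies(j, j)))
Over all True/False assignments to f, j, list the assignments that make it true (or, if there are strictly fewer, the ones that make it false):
is always true.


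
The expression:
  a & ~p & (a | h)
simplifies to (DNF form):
a & ~p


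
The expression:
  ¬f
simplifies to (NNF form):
¬f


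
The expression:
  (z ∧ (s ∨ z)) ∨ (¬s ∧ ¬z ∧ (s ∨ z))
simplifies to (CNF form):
z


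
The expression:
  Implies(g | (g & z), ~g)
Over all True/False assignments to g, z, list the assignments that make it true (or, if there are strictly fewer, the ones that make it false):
is true only for:
  g=False, z=False;
  g=False, z=True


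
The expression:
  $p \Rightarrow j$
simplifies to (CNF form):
$j \vee \neg p$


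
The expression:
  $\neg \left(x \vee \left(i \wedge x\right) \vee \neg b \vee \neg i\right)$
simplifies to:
$b \wedge i \wedge \neg x$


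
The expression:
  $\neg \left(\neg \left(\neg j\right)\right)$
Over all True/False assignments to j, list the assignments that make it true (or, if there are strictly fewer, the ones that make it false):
is true only for:
  j=False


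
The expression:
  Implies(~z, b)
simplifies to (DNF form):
b | z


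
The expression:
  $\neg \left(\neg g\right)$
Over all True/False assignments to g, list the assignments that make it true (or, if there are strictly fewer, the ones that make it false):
is true only for:
  g=True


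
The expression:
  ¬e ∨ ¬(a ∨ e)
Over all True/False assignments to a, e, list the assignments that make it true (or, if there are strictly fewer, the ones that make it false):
is true only for:
  a=False, e=False;
  a=True, e=False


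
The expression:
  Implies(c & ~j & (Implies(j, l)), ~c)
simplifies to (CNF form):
j | ~c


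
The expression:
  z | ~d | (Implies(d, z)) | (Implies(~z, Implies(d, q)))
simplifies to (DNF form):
q | z | ~d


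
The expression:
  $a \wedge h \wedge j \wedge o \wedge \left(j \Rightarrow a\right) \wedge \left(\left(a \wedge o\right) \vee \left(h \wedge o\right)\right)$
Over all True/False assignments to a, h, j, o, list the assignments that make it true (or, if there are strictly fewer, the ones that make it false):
is true only for:
  a=True, h=True, j=True, o=True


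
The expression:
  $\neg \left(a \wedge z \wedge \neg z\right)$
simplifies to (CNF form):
$\text{True}$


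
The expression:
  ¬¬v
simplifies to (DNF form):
v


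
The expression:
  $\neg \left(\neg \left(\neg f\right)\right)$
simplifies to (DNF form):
$\neg f$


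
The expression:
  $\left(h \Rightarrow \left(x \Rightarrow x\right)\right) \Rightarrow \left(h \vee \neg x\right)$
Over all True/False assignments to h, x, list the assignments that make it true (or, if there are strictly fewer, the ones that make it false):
is false only for:
  h=False, x=True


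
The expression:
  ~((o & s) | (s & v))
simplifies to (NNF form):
~s | (~o & ~v)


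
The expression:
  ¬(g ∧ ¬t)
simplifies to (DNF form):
t ∨ ¬g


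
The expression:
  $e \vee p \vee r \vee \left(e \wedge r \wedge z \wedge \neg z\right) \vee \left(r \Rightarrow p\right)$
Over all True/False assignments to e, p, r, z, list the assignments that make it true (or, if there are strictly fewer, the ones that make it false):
is always true.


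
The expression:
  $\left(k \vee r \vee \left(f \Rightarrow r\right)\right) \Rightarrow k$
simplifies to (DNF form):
$k \vee \left(f \wedge \neg r\right)$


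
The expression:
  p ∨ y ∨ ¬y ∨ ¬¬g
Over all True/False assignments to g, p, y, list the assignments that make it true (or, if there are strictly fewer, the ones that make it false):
is always true.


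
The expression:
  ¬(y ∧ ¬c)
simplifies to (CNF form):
c ∨ ¬y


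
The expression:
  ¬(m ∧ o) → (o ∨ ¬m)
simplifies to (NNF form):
o ∨ ¬m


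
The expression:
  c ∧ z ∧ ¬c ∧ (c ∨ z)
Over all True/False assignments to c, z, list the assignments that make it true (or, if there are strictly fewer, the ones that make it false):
is never true.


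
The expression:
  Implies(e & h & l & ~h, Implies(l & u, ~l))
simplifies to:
True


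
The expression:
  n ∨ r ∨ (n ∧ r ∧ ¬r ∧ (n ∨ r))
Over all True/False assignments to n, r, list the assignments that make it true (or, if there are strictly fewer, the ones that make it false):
is false only for:
  n=False, r=False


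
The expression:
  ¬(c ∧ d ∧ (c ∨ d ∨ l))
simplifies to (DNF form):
¬c ∨ ¬d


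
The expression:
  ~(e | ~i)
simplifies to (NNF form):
i & ~e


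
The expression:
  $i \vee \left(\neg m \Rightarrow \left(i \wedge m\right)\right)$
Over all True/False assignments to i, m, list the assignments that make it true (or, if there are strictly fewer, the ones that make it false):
is false only for:
  i=False, m=False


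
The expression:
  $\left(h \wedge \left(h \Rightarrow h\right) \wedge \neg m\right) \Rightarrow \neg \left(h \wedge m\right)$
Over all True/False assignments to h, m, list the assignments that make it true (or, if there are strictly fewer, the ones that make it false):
is always true.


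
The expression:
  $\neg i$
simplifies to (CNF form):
$\neg i$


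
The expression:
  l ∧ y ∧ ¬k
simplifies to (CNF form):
l ∧ y ∧ ¬k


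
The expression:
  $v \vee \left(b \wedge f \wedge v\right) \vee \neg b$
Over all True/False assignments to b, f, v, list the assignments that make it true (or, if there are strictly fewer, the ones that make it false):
is false only for:
  b=True, f=False, v=False;
  b=True, f=True, v=False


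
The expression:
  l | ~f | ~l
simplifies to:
True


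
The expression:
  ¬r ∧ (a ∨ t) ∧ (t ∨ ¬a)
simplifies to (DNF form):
t ∧ ¬r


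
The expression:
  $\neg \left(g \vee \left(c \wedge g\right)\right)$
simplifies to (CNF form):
$\neg g$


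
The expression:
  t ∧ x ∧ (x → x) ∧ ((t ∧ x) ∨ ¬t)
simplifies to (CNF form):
t ∧ x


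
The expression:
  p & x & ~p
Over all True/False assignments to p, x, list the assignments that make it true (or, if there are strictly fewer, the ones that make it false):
is never true.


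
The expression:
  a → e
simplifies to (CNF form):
e ∨ ¬a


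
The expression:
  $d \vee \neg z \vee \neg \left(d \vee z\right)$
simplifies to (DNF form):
$d \vee \neg z$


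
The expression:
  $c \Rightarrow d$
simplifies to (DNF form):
$d \vee \neg c$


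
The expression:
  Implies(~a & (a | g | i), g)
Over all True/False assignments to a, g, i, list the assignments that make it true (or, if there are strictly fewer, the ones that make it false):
is false only for:
  a=False, g=False, i=True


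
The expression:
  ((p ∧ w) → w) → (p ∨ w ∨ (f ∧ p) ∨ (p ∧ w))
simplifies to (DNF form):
p ∨ w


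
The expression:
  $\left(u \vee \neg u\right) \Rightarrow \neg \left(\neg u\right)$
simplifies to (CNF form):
$u$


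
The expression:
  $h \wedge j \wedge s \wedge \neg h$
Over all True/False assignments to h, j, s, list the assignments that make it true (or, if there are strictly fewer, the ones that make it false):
is never true.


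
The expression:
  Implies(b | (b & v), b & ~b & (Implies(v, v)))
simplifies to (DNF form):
~b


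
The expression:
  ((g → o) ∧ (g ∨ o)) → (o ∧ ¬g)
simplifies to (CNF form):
¬g ∨ ¬o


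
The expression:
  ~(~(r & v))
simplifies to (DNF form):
r & v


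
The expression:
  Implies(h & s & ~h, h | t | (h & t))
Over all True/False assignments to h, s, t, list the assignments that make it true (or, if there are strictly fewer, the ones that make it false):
is always true.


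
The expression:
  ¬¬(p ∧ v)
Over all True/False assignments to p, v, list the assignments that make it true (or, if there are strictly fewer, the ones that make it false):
is true only for:
  p=True, v=True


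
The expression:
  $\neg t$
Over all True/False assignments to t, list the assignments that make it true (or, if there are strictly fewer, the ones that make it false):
is true only for:
  t=False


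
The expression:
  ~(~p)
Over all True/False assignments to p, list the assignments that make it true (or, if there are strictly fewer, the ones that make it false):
is true only for:
  p=True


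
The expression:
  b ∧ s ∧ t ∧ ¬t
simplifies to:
False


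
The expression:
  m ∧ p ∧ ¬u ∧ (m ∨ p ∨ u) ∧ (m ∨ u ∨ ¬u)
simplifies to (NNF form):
m ∧ p ∧ ¬u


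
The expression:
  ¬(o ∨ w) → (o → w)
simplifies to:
True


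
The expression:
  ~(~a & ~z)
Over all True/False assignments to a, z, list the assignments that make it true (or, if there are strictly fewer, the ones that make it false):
is false only for:
  a=False, z=False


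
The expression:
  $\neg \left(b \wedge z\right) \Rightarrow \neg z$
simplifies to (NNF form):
$b \vee \neg z$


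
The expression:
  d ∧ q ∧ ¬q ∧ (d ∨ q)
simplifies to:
False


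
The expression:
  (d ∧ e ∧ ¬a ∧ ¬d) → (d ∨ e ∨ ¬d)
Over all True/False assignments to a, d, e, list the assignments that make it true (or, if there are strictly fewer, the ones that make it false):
is always true.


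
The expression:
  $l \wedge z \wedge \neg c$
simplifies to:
$l \wedge z \wedge \neg c$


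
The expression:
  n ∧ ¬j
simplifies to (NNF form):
n ∧ ¬j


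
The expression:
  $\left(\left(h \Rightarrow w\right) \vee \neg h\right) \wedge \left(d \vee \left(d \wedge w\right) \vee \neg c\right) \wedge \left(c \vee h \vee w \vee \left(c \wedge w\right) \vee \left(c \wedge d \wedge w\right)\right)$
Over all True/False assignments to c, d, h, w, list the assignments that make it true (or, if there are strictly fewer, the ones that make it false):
is true only for:
  c=False, d=False, h=False, w=True;
  c=False, d=False, h=True, w=True;
  c=False, d=True, h=False, w=True;
  c=False, d=True, h=True, w=True;
  c=True, d=True, h=False, w=False;
  c=True, d=True, h=False, w=True;
  c=True, d=True, h=True, w=True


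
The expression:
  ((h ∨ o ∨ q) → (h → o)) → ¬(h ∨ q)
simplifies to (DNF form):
(h ∧ ¬o) ∨ (¬h ∧ ¬q)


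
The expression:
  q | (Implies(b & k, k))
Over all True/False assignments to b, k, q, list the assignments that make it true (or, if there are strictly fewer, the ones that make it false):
is always true.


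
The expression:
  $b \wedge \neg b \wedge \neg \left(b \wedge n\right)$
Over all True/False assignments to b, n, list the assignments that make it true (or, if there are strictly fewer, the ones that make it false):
is never true.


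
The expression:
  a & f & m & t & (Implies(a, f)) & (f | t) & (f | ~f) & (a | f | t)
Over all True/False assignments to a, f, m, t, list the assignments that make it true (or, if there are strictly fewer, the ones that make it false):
is true only for:
  a=True, f=True, m=True, t=True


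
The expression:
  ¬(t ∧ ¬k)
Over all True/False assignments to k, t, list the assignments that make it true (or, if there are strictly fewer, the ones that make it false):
is false only for:
  k=False, t=True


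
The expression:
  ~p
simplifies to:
~p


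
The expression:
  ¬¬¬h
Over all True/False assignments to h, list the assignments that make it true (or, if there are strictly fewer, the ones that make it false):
is true only for:
  h=False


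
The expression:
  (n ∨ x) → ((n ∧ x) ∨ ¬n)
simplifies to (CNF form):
x ∨ ¬n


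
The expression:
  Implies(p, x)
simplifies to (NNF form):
x | ~p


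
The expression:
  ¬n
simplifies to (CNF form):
¬n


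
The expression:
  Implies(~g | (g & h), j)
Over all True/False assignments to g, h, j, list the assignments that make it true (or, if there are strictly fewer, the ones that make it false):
is false only for:
  g=False, h=False, j=False;
  g=False, h=True, j=False;
  g=True, h=True, j=False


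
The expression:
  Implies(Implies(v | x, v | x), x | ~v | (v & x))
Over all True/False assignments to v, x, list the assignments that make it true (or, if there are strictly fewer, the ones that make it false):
is false only for:
  v=True, x=False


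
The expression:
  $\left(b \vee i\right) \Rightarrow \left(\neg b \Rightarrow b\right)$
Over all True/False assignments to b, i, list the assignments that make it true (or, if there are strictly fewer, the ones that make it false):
is false only for:
  b=False, i=True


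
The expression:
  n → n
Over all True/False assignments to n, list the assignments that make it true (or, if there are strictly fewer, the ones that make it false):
is always true.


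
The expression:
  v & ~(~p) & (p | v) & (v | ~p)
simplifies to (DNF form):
p & v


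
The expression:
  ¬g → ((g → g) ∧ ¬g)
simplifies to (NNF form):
True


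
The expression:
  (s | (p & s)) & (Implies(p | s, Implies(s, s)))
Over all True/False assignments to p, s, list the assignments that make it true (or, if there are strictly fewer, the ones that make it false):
is true only for:
  p=False, s=True;
  p=True, s=True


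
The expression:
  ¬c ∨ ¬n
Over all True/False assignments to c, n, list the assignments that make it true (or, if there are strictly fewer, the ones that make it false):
is false only for:
  c=True, n=True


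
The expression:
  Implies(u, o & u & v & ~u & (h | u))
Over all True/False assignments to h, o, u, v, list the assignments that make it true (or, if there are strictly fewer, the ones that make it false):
is true only for:
  h=False, o=False, u=False, v=False;
  h=False, o=False, u=False, v=True;
  h=False, o=True, u=False, v=False;
  h=False, o=True, u=False, v=True;
  h=True, o=False, u=False, v=False;
  h=True, o=False, u=False, v=True;
  h=True, o=True, u=False, v=False;
  h=True, o=True, u=False, v=True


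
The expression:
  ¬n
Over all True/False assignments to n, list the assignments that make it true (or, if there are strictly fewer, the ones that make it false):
is true only for:
  n=False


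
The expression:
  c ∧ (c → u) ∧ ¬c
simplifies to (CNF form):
False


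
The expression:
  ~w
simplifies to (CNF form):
~w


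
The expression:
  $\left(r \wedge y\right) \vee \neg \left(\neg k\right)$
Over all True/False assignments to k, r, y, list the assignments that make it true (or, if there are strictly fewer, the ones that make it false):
is false only for:
  k=False, r=False, y=False;
  k=False, r=False, y=True;
  k=False, r=True, y=False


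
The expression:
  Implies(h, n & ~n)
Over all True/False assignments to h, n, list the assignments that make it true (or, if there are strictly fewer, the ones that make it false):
is true only for:
  h=False, n=False;
  h=False, n=True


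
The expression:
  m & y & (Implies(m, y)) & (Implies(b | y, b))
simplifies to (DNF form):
b & m & y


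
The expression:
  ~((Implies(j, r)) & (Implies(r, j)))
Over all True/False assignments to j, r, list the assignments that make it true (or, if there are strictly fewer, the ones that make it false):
is true only for:
  j=False, r=True;
  j=True, r=False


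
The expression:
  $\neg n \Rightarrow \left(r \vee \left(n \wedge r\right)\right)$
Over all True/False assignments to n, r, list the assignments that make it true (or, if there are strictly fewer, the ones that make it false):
is false only for:
  n=False, r=False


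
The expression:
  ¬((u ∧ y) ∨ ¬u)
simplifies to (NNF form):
u ∧ ¬y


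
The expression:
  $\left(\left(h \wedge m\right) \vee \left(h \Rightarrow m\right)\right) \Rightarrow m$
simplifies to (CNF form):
$h \vee m$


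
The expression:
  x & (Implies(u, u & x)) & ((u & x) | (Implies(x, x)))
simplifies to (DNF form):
x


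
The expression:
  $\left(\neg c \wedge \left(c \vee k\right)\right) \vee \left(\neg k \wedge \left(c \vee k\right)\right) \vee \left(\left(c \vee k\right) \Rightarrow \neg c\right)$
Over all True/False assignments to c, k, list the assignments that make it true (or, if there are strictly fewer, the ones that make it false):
is false only for:
  c=True, k=True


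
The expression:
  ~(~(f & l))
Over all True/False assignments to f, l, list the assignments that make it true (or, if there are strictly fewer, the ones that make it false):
is true only for:
  f=True, l=True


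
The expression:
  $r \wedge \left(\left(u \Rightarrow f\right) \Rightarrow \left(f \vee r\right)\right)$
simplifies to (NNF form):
$r$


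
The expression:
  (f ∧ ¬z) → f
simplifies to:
True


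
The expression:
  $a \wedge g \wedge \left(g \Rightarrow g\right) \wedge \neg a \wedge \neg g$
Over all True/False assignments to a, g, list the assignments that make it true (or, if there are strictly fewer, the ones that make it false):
is never true.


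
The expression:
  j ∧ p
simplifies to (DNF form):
j ∧ p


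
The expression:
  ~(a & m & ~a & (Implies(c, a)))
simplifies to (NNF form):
True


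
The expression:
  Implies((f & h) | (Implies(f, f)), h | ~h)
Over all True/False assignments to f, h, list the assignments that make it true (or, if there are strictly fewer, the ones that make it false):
is always true.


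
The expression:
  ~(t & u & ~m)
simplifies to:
m | ~t | ~u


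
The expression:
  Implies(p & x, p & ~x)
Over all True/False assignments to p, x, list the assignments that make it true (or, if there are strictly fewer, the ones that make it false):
is false only for:
  p=True, x=True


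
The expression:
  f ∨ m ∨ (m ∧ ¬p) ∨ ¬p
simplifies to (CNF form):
f ∨ m ∨ ¬p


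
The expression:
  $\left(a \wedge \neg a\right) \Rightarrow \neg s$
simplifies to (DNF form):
$\text{True}$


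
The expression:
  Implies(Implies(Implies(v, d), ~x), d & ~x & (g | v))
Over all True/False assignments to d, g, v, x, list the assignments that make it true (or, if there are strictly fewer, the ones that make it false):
is false only for:
  d=False, g=False, v=False, x=False;
  d=False, g=False, v=True, x=False;
  d=False, g=False, v=True, x=True;
  d=False, g=True, v=False, x=False;
  d=False, g=True, v=True, x=False;
  d=False, g=True, v=True, x=True;
  d=True, g=False, v=False, x=False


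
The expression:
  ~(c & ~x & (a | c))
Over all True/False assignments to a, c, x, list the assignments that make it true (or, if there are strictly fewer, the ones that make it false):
is false only for:
  a=False, c=True, x=False;
  a=True, c=True, x=False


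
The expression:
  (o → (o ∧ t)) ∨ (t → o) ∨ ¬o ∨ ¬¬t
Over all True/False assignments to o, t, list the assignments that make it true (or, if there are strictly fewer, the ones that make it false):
is always true.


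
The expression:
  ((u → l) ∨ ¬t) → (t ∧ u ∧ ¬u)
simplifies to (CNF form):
t ∧ u ∧ ¬l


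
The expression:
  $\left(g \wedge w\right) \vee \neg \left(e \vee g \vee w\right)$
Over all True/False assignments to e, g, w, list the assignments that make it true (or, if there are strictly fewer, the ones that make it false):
is true only for:
  e=False, g=False, w=False;
  e=False, g=True, w=True;
  e=True, g=True, w=True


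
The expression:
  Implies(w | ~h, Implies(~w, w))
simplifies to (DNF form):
h | w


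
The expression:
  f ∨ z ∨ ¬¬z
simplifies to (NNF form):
f ∨ z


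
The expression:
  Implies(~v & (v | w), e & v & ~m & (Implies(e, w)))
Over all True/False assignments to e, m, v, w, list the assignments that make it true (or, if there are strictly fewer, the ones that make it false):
is false only for:
  e=False, m=False, v=False, w=True;
  e=False, m=True, v=False, w=True;
  e=True, m=False, v=False, w=True;
  e=True, m=True, v=False, w=True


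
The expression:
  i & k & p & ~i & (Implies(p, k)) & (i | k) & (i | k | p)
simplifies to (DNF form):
False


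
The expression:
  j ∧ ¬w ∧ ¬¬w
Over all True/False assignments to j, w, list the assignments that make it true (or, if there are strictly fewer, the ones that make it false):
is never true.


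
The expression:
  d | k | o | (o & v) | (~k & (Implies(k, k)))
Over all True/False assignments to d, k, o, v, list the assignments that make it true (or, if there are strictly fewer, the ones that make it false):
is always true.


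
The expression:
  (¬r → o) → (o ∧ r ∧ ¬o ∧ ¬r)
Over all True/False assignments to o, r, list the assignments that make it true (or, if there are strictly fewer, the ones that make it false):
is true only for:
  o=False, r=False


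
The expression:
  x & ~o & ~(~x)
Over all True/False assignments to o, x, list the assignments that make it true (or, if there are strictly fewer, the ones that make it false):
is true only for:
  o=False, x=True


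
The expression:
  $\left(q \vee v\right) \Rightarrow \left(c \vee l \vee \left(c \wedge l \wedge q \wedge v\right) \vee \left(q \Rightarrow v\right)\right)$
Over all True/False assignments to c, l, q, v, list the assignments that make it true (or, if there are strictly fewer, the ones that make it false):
is false only for:
  c=False, l=False, q=True, v=False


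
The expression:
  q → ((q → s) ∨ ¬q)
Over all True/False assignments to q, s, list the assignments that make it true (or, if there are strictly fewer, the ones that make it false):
is false only for:
  q=True, s=False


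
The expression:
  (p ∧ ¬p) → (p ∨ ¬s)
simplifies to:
True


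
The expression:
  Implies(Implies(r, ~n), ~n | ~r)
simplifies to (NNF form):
True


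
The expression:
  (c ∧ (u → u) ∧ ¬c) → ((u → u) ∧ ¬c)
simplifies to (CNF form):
True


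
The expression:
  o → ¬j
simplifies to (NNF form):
¬j ∨ ¬o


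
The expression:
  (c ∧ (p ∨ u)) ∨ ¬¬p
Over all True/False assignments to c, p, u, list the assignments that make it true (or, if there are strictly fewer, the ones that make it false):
is false only for:
  c=False, p=False, u=False;
  c=False, p=False, u=True;
  c=True, p=False, u=False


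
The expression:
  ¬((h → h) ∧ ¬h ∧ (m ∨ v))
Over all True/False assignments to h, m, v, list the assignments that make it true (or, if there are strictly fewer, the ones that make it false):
is false only for:
  h=False, m=False, v=True;
  h=False, m=True, v=False;
  h=False, m=True, v=True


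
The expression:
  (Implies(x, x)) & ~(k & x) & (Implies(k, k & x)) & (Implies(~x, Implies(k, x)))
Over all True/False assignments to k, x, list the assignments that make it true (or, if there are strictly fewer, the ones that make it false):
is true only for:
  k=False, x=False;
  k=False, x=True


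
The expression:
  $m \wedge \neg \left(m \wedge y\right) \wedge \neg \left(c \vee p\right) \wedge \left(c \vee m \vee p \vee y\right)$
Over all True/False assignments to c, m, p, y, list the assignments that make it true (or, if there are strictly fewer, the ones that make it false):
is true only for:
  c=False, m=True, p=False, y=False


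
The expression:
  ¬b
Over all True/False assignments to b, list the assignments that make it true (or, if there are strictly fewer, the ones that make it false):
is true only for:
  b=False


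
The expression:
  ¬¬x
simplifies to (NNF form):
x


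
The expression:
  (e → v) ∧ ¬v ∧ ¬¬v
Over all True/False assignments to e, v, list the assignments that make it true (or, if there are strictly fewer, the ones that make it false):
is never true.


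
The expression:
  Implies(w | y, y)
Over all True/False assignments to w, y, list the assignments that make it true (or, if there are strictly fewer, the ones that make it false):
is false only for:
  w=True, y=False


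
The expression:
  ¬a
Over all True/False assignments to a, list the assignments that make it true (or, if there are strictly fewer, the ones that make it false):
is true only for:
  a=False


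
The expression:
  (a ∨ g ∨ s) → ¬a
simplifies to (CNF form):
¬a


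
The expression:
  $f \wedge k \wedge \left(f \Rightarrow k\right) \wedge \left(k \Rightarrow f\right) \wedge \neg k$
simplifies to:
$\text{False}$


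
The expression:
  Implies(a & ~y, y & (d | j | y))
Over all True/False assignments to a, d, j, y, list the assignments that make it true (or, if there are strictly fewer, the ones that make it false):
is false only for:
  a=True, d=False, j=False, y=False;
  a=True, d=False, j=True, y=False;
  a=True, d=True, j=False, y=False;
  a=True, d=True, j=True, y=False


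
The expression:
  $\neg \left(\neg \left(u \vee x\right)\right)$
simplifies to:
$u \vee x$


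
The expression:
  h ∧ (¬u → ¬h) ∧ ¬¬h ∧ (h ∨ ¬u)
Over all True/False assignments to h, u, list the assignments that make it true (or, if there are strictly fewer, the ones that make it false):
is true only for:
  h=True, u=True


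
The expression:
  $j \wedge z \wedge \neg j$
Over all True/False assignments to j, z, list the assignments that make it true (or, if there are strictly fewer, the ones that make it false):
is never true.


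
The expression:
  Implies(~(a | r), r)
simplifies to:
a | r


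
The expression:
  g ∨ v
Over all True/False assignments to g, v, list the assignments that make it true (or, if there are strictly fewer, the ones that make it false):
is false only for:
  g=False, v=False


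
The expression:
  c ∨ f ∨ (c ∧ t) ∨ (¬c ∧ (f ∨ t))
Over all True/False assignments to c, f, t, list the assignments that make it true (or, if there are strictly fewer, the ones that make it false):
is false only for:
  c=False, f=False, t=False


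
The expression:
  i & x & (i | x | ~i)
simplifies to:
i & x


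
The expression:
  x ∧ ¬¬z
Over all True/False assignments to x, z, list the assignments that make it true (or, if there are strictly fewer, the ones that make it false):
is true only for:
  x=True, z=True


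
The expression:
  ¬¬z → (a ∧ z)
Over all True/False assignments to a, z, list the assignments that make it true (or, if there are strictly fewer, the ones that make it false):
is false only for:
  a=False, z=True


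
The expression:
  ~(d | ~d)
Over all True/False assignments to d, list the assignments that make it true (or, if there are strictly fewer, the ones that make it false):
is never true.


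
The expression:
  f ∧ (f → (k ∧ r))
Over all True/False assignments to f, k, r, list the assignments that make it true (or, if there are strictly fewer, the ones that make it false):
is true only for:
  f=True, k=True, r=True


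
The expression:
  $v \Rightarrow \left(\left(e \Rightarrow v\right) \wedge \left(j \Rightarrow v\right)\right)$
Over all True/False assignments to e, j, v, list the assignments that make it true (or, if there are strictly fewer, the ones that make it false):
is always true.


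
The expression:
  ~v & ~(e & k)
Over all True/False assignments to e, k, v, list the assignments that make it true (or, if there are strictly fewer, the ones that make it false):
is true only for:
  e=False, k=False, v=False;
  e=False, k=True, v=False;
  e=True, k=False, v=False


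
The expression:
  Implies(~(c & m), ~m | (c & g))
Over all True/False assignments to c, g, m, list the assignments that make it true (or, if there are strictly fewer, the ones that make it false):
is false only for:
  c=False, g=False, m=True;
  c=False, g=True, m=True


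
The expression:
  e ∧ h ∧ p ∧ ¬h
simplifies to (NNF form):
False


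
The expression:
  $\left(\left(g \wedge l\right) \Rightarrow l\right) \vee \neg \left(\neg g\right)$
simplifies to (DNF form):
$\text{True}$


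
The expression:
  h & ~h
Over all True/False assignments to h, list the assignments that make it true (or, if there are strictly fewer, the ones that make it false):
is never true.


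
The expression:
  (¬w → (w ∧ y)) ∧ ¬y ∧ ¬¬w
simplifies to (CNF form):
w ∧ ¬y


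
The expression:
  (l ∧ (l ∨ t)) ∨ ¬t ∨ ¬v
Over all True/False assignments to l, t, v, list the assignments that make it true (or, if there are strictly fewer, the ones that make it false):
is false only for:
  l=False, t=True, v=True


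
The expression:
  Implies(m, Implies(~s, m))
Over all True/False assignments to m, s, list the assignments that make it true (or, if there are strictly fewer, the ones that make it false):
is always true.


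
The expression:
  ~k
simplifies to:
~k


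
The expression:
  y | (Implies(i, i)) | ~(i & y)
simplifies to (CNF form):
True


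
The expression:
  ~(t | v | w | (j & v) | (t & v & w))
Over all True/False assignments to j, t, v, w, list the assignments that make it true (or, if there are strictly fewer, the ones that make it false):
is true only for:
  j=False, t=False, v=False, w=False;
  j=True, t=False, v=False, w=False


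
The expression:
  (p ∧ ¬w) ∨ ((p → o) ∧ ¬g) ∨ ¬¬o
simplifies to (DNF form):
o ∨ (p ∧ ¬w) ∨ (¬g ∧ ¬p)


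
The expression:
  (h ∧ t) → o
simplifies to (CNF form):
o ∨ ¬h ∨ ¬t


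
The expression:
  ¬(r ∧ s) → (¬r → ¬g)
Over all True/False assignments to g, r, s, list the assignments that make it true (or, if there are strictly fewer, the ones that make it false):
is false only for:
  g=True, r=False, s=False;
  g=True, r=False, s=True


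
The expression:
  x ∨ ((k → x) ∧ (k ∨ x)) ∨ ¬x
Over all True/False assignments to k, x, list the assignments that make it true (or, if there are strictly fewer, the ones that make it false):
is always true.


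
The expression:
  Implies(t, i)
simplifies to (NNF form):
i | ~t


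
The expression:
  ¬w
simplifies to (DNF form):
¬w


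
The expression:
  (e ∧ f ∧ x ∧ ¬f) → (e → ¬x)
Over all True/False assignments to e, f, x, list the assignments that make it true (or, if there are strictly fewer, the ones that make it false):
is always true.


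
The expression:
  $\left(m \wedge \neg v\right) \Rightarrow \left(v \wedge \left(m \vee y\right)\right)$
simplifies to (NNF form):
$v \vee \neg m$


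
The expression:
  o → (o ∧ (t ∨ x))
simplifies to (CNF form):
t ∨ x ∨ ¬o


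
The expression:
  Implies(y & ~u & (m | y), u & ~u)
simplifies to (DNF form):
u | ~y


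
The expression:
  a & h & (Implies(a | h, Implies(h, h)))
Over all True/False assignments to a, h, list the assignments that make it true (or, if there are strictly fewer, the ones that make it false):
is true only for:
  a=True, h=True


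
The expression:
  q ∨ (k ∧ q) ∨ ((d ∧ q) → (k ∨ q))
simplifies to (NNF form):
True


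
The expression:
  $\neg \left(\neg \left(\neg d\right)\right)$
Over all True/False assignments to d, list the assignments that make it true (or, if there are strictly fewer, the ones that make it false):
is true only for:
  d=False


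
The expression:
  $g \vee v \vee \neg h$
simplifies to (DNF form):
$g \vee v \vee \neg h$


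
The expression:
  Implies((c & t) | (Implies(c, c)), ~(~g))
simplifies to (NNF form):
g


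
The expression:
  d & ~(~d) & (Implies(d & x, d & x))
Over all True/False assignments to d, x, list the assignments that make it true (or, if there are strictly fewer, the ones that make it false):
is true only for:
  d=True, x=False;
  d=True, x=True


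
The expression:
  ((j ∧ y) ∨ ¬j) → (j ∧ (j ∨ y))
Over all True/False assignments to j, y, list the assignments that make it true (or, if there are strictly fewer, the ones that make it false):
is true only for:
  j=True, y=False;
  j=True, y=True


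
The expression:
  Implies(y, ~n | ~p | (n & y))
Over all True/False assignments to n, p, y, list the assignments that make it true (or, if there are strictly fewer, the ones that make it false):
is always true.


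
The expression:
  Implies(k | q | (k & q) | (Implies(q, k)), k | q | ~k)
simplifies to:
True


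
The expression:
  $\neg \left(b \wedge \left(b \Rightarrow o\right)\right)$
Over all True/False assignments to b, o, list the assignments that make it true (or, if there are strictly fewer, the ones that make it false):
is false only for:
  b=True, o=True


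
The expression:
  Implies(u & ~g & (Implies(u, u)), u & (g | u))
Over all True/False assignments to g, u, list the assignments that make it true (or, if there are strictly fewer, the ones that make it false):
is always true.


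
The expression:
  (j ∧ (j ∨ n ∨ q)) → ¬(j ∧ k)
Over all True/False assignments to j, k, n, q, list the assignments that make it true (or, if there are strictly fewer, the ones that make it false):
is false only for:
  j=True, k=True, n=False, q=False;
  j=True, k=True, n=False, q=True;
  j=True, k=True, n=True, q=False;
  j=True, k=True, n=True, q=True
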